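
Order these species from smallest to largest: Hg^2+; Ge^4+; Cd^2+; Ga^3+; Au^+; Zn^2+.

First list Z and electron count for each: Ge^4+: 28 e⁻, Z=32, Ga^3+: 28 e⁻, Z=31, Zn^2+: 28 e⁻, Z=30, Cd^2+: 46 e⁻, Z=48, Hg^2+: 78 e⁻, Z=80, Au^+: 78 e⁻, Z=79. Ge^4+ < Ga^3+ (isoelectronic, higher Z=32 is smaller); Ga^3+ < Zn^2+ (both 28 e⁻, Z=31>30); Zn^2+ < Cd^2+ (same group, 1 shell fewer); Cd^2+ < Hg^2+ (same group, 1 shell fewer); Hg^2+ < Au^+ (isoelectronic, higher Z=80 is smaller).

Ge^4+ < Ga^3+ < Zn^2+ < Cd^2+ < Hg^2+ < Au^+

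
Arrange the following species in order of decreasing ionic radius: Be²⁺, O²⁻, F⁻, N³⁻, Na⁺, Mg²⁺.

N³⁻ > O²⁻ > F⁻ > Na⁺ > Mg²⁺ > Be²⁺

Be²⁺ (Z=4, 2 e⁻), Mg²⁺ (Z=12, 10 e⁻), Na⁺ (Z=11, 10 e⁻), F⁻ (Z=9, 10 e⁻), O²⁻ (Z=8, 10 e⁻), N³⁻ (Z=7, 10 e⁻). Be²⁺ < Mg²⁺ (same group, 1 shell fewer); Mg²⁺ < Na⁺ (both 10 e⁻, Z=12>11); Na⁺ < F⁻ (isoelectronic, higher Z=11 is smaller); F⁻ < O²⁻ (isoelectronic, higher Z=9 is smaller); O²⁻ < N³⁻ (isoelectronic, higher Z=8 is smaller).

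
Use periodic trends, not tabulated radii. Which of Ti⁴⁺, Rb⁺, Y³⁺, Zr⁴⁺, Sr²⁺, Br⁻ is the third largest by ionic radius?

First list Z and electron count for each: Ti⁴⁺ has 18 e⁻ (Z=22), Zr⁴⁺ has 36 e⁻ (Z=40), Y³⁺ has 36 e⁻ (Z=39), Sr²⁺ has 36 e⁻ (Z=38), Rb⁺ has 36 e⁻ (Z=37), Br⁻ has 36 e⁻ (Z=35). Ti⁴⁺ < Zr⁴⁺ (same group, period 4 vs 5); Zr⁴⁺ < Y³⁺ (both 36 e⁻, Z=40>39); Y³⁺ < Sr²⁺ (both 36 e⁻, Z=39>38); Sr²⁺ < Rb⁺ (both 36 e⁻, Z=38>37); Rb⁺ < Br⁻ (both 36 e⁻, Z=37>35).
Ordering: Ti⁴⁺ < Zr⁴⁺ < Y³⁺ < Sr²⁺ < Rb⁺ < Br⁻. The third largest is Sr²⁺.

Sr²⁺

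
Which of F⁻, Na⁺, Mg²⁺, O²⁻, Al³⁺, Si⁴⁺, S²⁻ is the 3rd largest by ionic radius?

Tabulating Z and e⁻: Si⁴⁺ has 10 e⁻ (Z=14), Al³⁺ has 10 e⁻ (Z=13), Mg²⁺ has 10 e⁻ (Z=12), Na⁺ has 10 e⁻ (Z=11), F⁻ has 10 e⁻ (Z=9), O²⁻ has 10 e⁻ (Z=8), S²⁻ has 18 e⁻ (Z=16). Si⁴⁺ < Al³⁺ (isoelectronic, higher Z=14 is smaller); Al³⁺ < Mg²⁺ (isoelectronic, higher Z=13 is smaller); Mg²⁺ < Na⁺ (both 10 e⁻, Z=12>11); Na⁺ < F⁻ (both 10 e⁻, Z=11>9); F⁻ < O²⁻ (both 10 e⁻, Z=9>8); O²⁻ < S²⁻ (same group, period 2 vs 3).
That gives Si⁴⁺ < Al³⁺ < Mg²⁺ < Na⁺ < F⁻ < O²⁻ < S²⁻. From the largest end, number 3 is F⁻.

F⁻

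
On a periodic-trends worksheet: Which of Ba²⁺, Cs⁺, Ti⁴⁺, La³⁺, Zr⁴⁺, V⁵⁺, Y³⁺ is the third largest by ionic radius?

La³⁺

Electron counts and nuclear charges: V⁵⁺ (Z=23, 18 e⁻), Ti⁴⁺ (Z=22, 18 e⁻), Zr⁴⁺ (Z=40, 36 e⁻), Y³⁺ (Z=39, 36 e⁻), La³⁺ (Z=57, 54 e⁻), Ba²⁺ (Z=56, 54 e⁻), Cs⁺ (Z=55, 54 e⁻). V⁵⁺ < Ti⁴⁺ (isoelectronic, higher Z=23 is smaller); Ti⁴⁺ < Zr⁴⁺ (same group, 1 shell fewer); Zr⁴⁺ < Y³⁺ (both 36 e⁻, Z=40>39); Y³⁺ < La³⁺ (same group, 1 shell fewer); La³⁺ < Ba²⁺ (both 54 e⁻, Z=57>56); Ba²⁺ < Cs⁺ (isoelectronic, higher Z=56 is smaller).
That gives V⁵⁺ < Ti⁴⁺ < Zr⁴⁺ < Y³⁺ < La³⁺ < Ba²⁺ < Cs⁺. From the largest end, number 3 is La³⁺.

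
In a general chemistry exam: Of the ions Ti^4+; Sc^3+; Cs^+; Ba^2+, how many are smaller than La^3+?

2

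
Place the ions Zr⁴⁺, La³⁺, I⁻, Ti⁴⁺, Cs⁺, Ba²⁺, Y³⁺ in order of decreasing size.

First list Z and electron count for each: Ti⁴⁺ has 18 e⁻ (Z=22), Zr⁴⁺ has 36 e⁻ (Z=40), Y³⁺ has 36 e⁻ (Z=39), La³⁺ has 54 e⁻ (Z=57), Ba²⁺ has 54 e⁻ (Z=56), Cs⁺ has 54 e⁻ (Z=55), I⁻ has 54 e⁻ (Z=53). Ti⁴⁺ < Zr⁴⁺ (same group, period 4 vs 5); Zr⁴⁺ < Y³⁺ (both 36 e⁻, Z=40>39); Y³⁺ < La³⁺ (same group, 1 shell fewer); La³⁺ < Ba²⁺ (isoelectronic, higher Z=57 is smaller); Ba²⁺ < Cs⁺ (isoelectronic, higher Z=56 is smaller); Cs⁺ < I⁻ (isoelectronic, higher Z=55 is smaller).

I⁻ > Cs⁺ > Ba²⁺ > La³⁺ > Y³⁺ > Zr⁴⁺ > Ti⁴⁺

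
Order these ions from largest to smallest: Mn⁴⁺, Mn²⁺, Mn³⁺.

These are all Mn ions. Removing more electrons (higher positive charge) pulls the remaining electrons in closer, so Mn⁴⁺ is smallest and Mn²⁺ is largest.

Mn²⁺ > Mn³⁺ > Mn⁴⁺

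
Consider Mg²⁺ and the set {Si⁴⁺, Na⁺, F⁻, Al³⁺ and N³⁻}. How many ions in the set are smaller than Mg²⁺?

2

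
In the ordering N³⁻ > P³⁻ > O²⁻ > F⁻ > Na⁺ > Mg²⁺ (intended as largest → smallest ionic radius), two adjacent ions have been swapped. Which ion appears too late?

Scanning neighbour by neighbour, only N³⁻/P³⁻ violates a trend: N³⁻ and P³⁻ are in one column with the same charge; the lighter period-2 ion has one fewer shell and is smaller. That makes P³⁻ the one sitting a position late relative to where it belongs.

P³⁻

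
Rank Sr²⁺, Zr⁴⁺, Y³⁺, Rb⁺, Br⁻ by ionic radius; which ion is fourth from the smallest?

Rb⁺

Each ion has 36 electrons. The ranking follows nuclear charge in reverse — greater Z gives a smaller radius. Zr⁴⁺ (Z=40), Y³⁺ (Z=39), Sr²⁺ (Z=38), Rb⁺ (Z=37), Br⁻ (Z=35).
Full ascending order: Zr⁴⁺ < Y³⁺ < Sr²⁺ < Rb⁺ < Br⁻. Counting from the smallest, position 4 is Rb⁺.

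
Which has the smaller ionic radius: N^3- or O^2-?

O^2-

These species are isoelectronic with 10 electrons. The only difference is the number of protons: O^2- (Z=8), N^3- (Z=7). The strongest nuclear pull (O^2-) gives the smallest ion.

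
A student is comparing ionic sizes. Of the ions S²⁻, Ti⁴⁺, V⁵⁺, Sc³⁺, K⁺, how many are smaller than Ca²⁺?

Each ion has 18 electrons. The ranking follows nuclear charge in reverse — greater Z gives a smaller radius. V⁵⁺ (Z=23), Ti⁴⁺ (Z=22), Sc³⁺ (Z=21), Ca²⁺ (Z=20), K⁺ (Z=19), S²⁻ (Z=16).
Ordering all of them (including Ca²⁺) by radius gives V⁵⁺ < Ti⁴⁺ < Sc³⁺ < Ca²⁺ < K⁺ < S²⁻. Count: 3.

3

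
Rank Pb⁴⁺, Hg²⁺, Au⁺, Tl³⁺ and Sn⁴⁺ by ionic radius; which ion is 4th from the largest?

Pb⁴⁺

First list Z and electron count for each: Sn⁴⁺ (Z=50, 46 e⁻), Pb⁴⁺ (Z=82, 78 e⁻), Tl³⁺ (Z=81, 78 e⁻), Hg²⁺ (Z=80, 78 e⁻), Au⁺ (Z=79, 78 e⁻). Sn⁴⁺ < Pb⁴⁺ (same group, 1 shell fewer); Pb⁴⁺ < Tl³⁺ (isoelectronic, higher Z=82 is smaller); Tl³⁺ < Hg²⁺ (isoelectronic, higher Z=81 is smaller); Hg²⁺ < Au⁺ (isoelectronic, higher Z=80 is smaller).
That gives Sn⁴⁺ < Pb⁴⁺ < Tl³⁺ < Hg²⁺ < Au⁺. From the largest end, number 4 is Pb⁴⁺.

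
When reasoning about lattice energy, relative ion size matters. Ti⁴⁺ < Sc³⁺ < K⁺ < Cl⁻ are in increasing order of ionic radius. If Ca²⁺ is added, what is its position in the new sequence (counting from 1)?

Each ion has 18 electrons. The ranking follows nuclear charge in reverse — greater Z gives a smaller radius. Ti⁴⁺ (Z=22), Sc³⁺ (Z=21), Ca²⁺ (Z=20), K⁺ (Z=19), Cl⁻ (Z=17).
The complete sequence is Ti⁴⁺ < Sc³⁺ < Ca²⁺ < K⁺ < Cl⁻. Ca²⁺ sits at position 3.

3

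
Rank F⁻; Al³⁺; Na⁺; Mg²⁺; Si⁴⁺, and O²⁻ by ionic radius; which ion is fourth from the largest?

Mg²⁺

Isoelectronic series (10 e⁻ each). Size is set by nuclear charge: more protons means a smaller ion. Si⁴⁺ (Z=14), Al³⁺ (Z=13), Mg²⁺ (Z=12), Na⁺ (Z=11), F⁻ (Z=9), O²⁻ (Z=8).
Full ascending order: Si⁴⁺ < Al³⁺ < Mg²⁺ < Na⁺ < F⁻ < O²⁻. Counting from the largest, position 4 is Mg²⁺.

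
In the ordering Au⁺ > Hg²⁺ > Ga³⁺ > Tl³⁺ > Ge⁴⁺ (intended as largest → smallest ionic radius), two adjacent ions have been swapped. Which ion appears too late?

Tl³⁺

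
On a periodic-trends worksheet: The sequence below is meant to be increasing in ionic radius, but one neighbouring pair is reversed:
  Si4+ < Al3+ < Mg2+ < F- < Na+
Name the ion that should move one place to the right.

F-

Scanning neighbour by neighbour, only F-/Na+ violates a trend: they are isoelectronic (10 e⁻) and Na has more protons than F (11 vs 9), making Na+ smaller. That makes F- the one sitting a position early relative to where it belongs.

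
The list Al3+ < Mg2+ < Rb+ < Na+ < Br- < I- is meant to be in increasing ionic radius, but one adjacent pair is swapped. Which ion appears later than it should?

Na+

Compare adjacent ions: Na+ and Rb+ are in one column with the same charge; the lighter period-3 ion has 2 fewer shells and is smaller — yet in this increasing list Rb+ sits before Na+. Nothing else is reversed, so Na+ should move one place to the left.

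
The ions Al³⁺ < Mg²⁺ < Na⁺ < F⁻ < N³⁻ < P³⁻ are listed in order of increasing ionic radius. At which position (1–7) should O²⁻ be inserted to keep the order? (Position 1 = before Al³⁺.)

First list Z and electron count for each: Al³⁺ has 10 e⁻ (Z=13), Mg²⁺ has 10 e⁻ (Z=12), Na⁺ has 10 e⁻ (Z=11), F⁻ has 10 e⁻ (Z=9), O²⁻ has 10 e⁻ (Z=8), N³⁻ has 10 e⁻ (Z=7), P³⁻ has 18 e⁻ (Z=15). Al³⁺ < Mg²⁺ (isoelectronic, higher Z=13 is smaller); Mg²⁺ < Na⁺ (both 10 e⁻, Z=12>11); Na⁺ < F⁻ (both 10 e⁻, Z=11>9); F⁻ < O²⁻ (isoelectronic, higher Z=9 is smaller); O²⁻ < N³⁻ (both 10 e⁻, Z=8>7); N³⁻ < P³⁻ (same group, 1 shell fewer).
With O²⁻ included the full order is Al³⁺ < Mg²⁺ < Na⁺ < F⁻ < O²⁻ < N³⁻ < P³⁻, so it takes position 5.

5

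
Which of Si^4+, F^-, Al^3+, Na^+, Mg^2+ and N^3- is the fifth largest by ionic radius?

Each ion has 10 electrons. The ranking follows nuclear charge in reverse — greater Z gives a smaller radius. Si^4+ (Z=14), Al^3+ (Z=13), Mg^2+ (Z=12), Na^+ (Z=11), F^- (Z=9), N^3- (Z=7).
Full ascending order: Si^4+ < Al^3+ < Mg^2+ < Na^+ < F^- < N^3-. Counting from the largest, position 5 is Al^3+.

Al^3+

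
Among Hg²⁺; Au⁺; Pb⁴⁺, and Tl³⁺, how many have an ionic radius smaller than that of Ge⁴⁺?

0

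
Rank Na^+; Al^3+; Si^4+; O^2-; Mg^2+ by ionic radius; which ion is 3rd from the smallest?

Mg^2+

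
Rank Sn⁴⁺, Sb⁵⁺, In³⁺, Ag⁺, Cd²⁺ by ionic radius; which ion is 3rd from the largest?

Each ion has 46 electrons. The ranking follows nuclear charge in reverse — greater Z gives a smaller radius. Sb⁵⁺ (Z=51), Sn⁴⁺ (Z=50), In³⁺ (Z=49), Cd²⁺ (Z=48), Ag⁺ (Z=47).
So the order is Sb⁵⁺ < Sn⁴⁺ < In³⁺ < Cd²⁺ < Ag⁺; the 3rd-largest ion is In³⁺.

In³⁺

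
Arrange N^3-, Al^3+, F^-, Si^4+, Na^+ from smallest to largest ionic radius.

Si^4+ < Al^3+ < Na^+ < F^- < N^3-

All of these have 10 electrons (isoelectronic). With the same electron cloud, the ion with the most protons pulls it in tightest. Nuclear charges: Si^4+ (Z=14), Al^3+ (Z=13), Na^+ (Z=11), F^- (Z=9), N^3- (Z=7). Highest Z is smallest.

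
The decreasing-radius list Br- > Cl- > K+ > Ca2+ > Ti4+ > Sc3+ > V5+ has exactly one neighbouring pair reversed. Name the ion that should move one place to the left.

Sc3+

Scanning neighbour by neighbour, only Ti4+/Sc3+ violates a trend: Ti4+ and Sc3+ share 18 electrons; the higher nuclear charge on Ti (Z=22) contracts it more, so Ti4+ < Sc3+. That makes Sc3+ the one sitting a position late relative to where it belongs.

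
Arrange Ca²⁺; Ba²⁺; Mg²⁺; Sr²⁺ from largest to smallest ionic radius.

These ions sit in one column with identical charge. Each step down the periodic table adds a principal shell, increasing the radius.

Ba²⁺ > Sr²⁺ > Ca²⁺ > Mg²⁺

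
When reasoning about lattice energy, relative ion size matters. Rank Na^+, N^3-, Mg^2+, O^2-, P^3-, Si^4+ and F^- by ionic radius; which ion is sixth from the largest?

Mg^2+

Work out protons and electrons: Si^4+ has 10 e⁻ (Z=14), Mg^2+ has 10 e⁻ (Z=12), Na^+ has 10 e⁻ (Z=11), F^- has 10 e⁻ (Z=9), O^2- has 10 e⁻ (Z=8), N^3- has 10 e⁻ (Z=7), P^3- has 18 e⁻ (Z=15). Si^4+ < Mg^2+ (both 10 e⁻, Z=14>12); Mg^2+ < Na^+ (both 10 e⁻, Z=12>11); Na^+ < F^- (both 10 e⁻, Z=11>9); F^- < O^2- (both 10 e⁻, Z=9>8); O^2- < N^3- (isoelectronic, higher Z=8 is smaller); N^3- < P^3- (same group, 1 shell fewer).
So the order is Si^4+ < Mg^2+ < Na^+ < F^- < O^2- < N^3- < P^3-; the 6th-largest ion is Mg^2+.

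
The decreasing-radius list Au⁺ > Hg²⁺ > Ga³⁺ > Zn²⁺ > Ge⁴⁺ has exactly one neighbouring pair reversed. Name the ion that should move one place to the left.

Scanning neighbour by neighbour, only Ga³⁺/Zn²⁺ violates a trend: both have 28 electrons but Z(Ga)=31 > Z(Zn)=30, so Ga³⁺ should be the smaller of the two. That makes Zn²⁺ the one sitting a position late relative to where it belongs.

Zn²⁺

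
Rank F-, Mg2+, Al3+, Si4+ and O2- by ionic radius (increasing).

These species are isoelectronic with 10 electrons. The only difference is the number of protons: Si4+ (Z=14), Al3+ (Z=13), Mg2+ (Z=12), F- (Z=9), O2- (Z=8). The strongest nuclear pull (Si4+) gives the smallest ion.

Si4+ < Al3+ < Mg2+ < F- < O2-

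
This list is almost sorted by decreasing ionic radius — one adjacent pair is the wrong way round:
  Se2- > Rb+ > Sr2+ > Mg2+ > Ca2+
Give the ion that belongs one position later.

Compare adjacent ions: both in group 2 with the same charge; Mg2+ (period 3) has the smaller radius — yet in this decreasing list Mg2+ sits before Ca2+. Nothing else is reversed, so Mg2+ should move one place to the right.

Mg2+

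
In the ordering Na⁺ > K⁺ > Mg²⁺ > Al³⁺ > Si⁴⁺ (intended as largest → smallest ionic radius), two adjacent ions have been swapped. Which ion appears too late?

Compare adjacent ions: Na⁺ and K⁺ are in one column with the same charge; the lighter period-3 ion has one fewer shell and is smaller — yet in this decreasing list Na⁺ sits before K⁺. Nothing else is reversed, so K⁺ should move one place to the left.

K⁺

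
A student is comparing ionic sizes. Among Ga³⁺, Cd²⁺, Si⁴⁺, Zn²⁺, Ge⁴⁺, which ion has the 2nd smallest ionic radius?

Ge⁴⁺

First list Z and electron count for each: Si⁴⁺: 10 e⁻, Z=14, Ge⁴⁺: 28 e⁻, Z=32, Ga³⁺: 28 e⁻, Z=31, Zn²⁺: 28 e⁻, Z=30, Cd²⁺: 46 e⁻, Z=48. Si⁴⁺ < Ge⁴⁺ (same group, period 3 vs 4); Ge⁴⁺ < Ga³⁺ (both 28 e⁻, Z=32>31); Ga³⁺ < Zn²⁺ (isoelectronic, higher Z=31 is smaller); Zn²⁺ < Cd²⁺ (same group, 1 shell fewer).
Full ascending order: Si⁴⁺ < Ge⁴⁺ < Ga³⁺ < Zn²⁺ < Cd²⁺. Counting from the smallest, position 2 is Ge⁴⁺.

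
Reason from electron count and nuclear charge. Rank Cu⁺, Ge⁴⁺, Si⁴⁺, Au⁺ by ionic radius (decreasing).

Au⁺ > Cu⁺ > Ge⁴⁺ > Si⁴⁺

First list Z and electron count for each: Si⁴⁺ has 10 e⁻ (Z=14), Ge⁴⁺ has 28 e⁻ (Z=32), Cu⁺ has 28 e⁻ (Z=29), Au⁺ has 78 e⁻ (Z=79). Si⁴⁺ < Ge⁴⁺ (same group, 1 shell fewer); Ge⁴⁺ < Cu⁺ (isoelectronic, higher Z=32 is smaller); Cu⁺ < Au⁺ (same group, 2 shells fewer).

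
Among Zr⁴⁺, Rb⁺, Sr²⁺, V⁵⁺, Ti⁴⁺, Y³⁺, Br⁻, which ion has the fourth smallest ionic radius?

Y³⁺

First list Z and electron count for each: V⁵⁺ (Z=23, 18 e⁻), Ti⁴⁺ (Z=22, 18 e⁻), Zr⁴⁺ (Z=40, 36 e⁻), Y³⁺ (Z=39, 36 e⁻), Sr²⁺ (Z=38, 36 e⁻), Rb⁺ (Z=37, 36 e⁻), Br⁻ (Z=35, 36 e⁻). V⁵⁺ < Ti⁴⁺ (both 18 e⁻, Z=23>22); Ti⁴⁺ < Zr⁴⁺ (same group, 1 shell fewer); Zr⁴⁺ < Y³⁺ (both 36 e⁻, Z=40>39); Y³⁺ < Sr²⁺ (isoelectronic, higher Z=39 is smaller); Sr²⁺ < Rb⁺ (both 36 e⁻, Z=38>37); Rb⁺ < Br⁻ (isoelectronic, higher Z=37 is smaller).
That gives V⁵⁺ < Ti⁴⁺ < Zr⁴⁺ < Y³⁺ < Sr²⁺ < Rb⁺ < Br⁻. From the smallest end, number 4 is Y³⁺.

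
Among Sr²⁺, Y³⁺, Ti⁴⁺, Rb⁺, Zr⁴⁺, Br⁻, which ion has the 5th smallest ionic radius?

Rb⁺

Ti⁴⁺ (Z=22, 18 e⁻), Zr⁴⁺ (Z=40, 36 e⁻), Y³⁺ (Z=39, 36 e⁻), Sr²⁺ (Z=38, 36 e⁻), Rb⁺ (Z=37, 36 e⁻), Br⁻ (Z=35, 36 e⁻). Ti⁴⁺ < Zr⁴⁺ (same group, period 4 vs 5); Zr⁴⁺ < Y³⁺ (isoelectronic, higher Z=40 is smaller); Y³⁺ < Sr²⁺ (both 36 e⁻, Z=39>38); Sr²⁺ < Rb⁺ (isoelectronic, higher Z=38 is smaller); Rb⁺ < Br⁻ (both 36 e⁻, Z=37>35).
That gives Ti⁴⁺ < Zr⁴⁺ < Y³⁺ < Sr²⁺ < Rb⁺ < Br⁻. From the smallest end, number 5 is Rb⁺.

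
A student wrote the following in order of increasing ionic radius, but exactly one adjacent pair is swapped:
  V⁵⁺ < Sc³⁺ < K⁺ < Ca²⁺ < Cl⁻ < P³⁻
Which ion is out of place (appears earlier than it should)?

K⁺

Compare adjacent ions: Ca²⁺ and K⁺ share 18 electrons; the higher nuclear charge on Ca (Z=20) contracts it more, so Ca²⁺ < K⁺ — yet in this increasing list K⁺ sits before Ca²⁺. Nothing else is reversed, so K⁺ should move one place to the right.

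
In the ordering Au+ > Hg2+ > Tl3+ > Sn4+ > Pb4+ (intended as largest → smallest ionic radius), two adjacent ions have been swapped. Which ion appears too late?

Pb4+

Check each adjacent pair. Sn4+ and Pb4+ are reversed: same group and charge — period 5 sits above period 6, so Sn4+ is smaller. No other neighbouring pair contradicts the periodic trends, so Pb4+ is the ion listed too late.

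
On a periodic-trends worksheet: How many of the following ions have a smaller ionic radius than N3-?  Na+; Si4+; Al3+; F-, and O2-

All of these have 10 electrons (isoelectronic). With the same electron cloud, the ion with the most protons pulls it in tightest. Nuclear charges: Si4+ (Z=14), Al3+ (Z=13), Na+ (Z=11), F- (Z=9), O2- (Z=8), N3- (Z=7). Highest Z is smallest.
Placing each against N3-: smaller — Si4+, Al3+, Na+, F-, O2-; larger — none. So 5 are smaller.

5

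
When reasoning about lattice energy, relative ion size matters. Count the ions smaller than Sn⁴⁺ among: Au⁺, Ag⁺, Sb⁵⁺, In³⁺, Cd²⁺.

1

Work out protons and electrons: Sb⁵⁺: 46 e⁻, Z=51, Sn⁴⁺: 46 e⁻, Z=50, In³⁺: 46 e⁻, Z=49, Cd²⁺: 46 e⁻, Z=48, Ag⁺: 46 e⁻, Z=47, Au⁺: 78 e⁻, Z=79. Sb⁵⁺ < Sn⁴⁺ (isoelectronic, higher Z=51 is smaller); Sn⁴⁺ < In³⁺ (isoelectronic, higher Z=50 is smaller); In³⁺ < Cd²⁺ (both 46 e⁻, Z=49>48); Cd²⁺ < Ag⁺ (isoelectronic, higher Z=48 is smaller); Ag⁺ < Au⁺ (same group, period 5 vs 6).
Placing each against Sn⁴⁺: smaller — Sb⁵⁺; larger — In³⁺, Cd²⁺, Ag⁺, Au⁺. So 1 is smaller.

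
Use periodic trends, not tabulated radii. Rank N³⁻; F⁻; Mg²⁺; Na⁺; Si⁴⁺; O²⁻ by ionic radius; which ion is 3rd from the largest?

F⁻

These species are isoelectronic with 10 electrons. The only difference is the number of protons: Si⁴⁺ (Z=14), Mg²⁺ (Z=12), Na⁺ (Z=11), F⁻ (Z=9), O²⁻ (Z=8), N³⁻ (Z=7). The strongest nuclear pull (Si⁴⁺) gives the smallest ion.
That gives Si⁴⁺ < Mg²⁺ < Na⁺ < F⁻ < O²⁻ < N³⁻. From the largest end, number 3 is F⁻.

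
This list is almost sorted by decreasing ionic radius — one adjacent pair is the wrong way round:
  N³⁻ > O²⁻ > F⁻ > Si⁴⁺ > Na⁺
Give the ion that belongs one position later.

Check each adjacent pair. Si⁴⁺ and Na⁺ are reversed: both have 10 electrons but Z(Si)=14 > Z(Na)=11, so Si⁴⁺ should be the smaller of the two. No other neighbouring pair contradicts the periodic trends, so Si⁴⁺ is the ion listed too early.

Si⁴⁺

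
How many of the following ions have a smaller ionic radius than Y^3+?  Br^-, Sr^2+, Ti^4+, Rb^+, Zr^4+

Work out protons and electrons: Ti^4+ has 18 e⁻ (Z=22), Zr^4+ has 36 e⁻ (Z=40), Y^3+ has 36 e⁻ (Z=39), Sr^2+ has 36 e⁻ (Z=38), Rb^+ has 36 e⁻ (Z=37), Br^- has 36 e⁻ (Z=35). Ti^4+ < Zr^4+ (same group, 1 shell fewer); Zr^4+ < Y^3+ (both 36 e⁻, Z=40>39); Y^3+ < Sr^2+ (isoelectronic, higher Z=39 is smaller); Sr^2+ < Rb^+ (both 36 e⁻, Z=38>37); Rb^+ < Br^- (isoelectronic, higher Z=37 is smaller).
Ordering all of them (including Y^3+) by radius gives Ti^4+ < Zr^4+ < Y^3+ < Sr^2+ < Rb^+ < Br^-. So 2 are smaller.

2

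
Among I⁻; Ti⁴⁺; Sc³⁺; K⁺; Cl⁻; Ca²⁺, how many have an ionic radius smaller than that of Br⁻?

5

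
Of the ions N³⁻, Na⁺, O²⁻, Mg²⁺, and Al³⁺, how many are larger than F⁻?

Each ion has 10 electrons. The ranking follows nuclear charge in reverse — greater Z gives a smaller radius. Al³⁺ (Z=13), Mg²⁺ (Z=12), Na⁺ (Z=11), F⁻ (Z=9), O²⁻ (Z=8), N³⁻ (Z=7).
Ordering all of them (including F⁻) by radius gives Al³⁺ < Mg²⁺ < Na⁺ < F⁻ < O²⁻ < N³⁻. Count: 2.

2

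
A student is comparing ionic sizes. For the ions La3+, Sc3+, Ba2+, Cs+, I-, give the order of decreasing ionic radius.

I- > Cs+ > Ba2+ > La3+ > Sc3+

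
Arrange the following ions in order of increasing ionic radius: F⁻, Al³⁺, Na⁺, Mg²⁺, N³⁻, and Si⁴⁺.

Si⁴⁺ < Al³⁺ < Mg²⁺ < Na⁺ < F⁻ < N³⁻

All of these have 10 electrons (isoelectronic). With the same electron cloud, the ion with the most protons pulls it in tightest. Nuclear charges: Si⁴⁺ (Z=14), Al³⁺ (Z=13), Mg²⁺ (Z=12), Na⁺ (Z=11), F⁻ (Z=9), N³⁻ (Z=7). Highest Z is smallest.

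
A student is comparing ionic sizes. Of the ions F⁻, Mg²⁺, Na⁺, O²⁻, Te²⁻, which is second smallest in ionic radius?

First list Z and electron count for each: Mg²⁺: 10 e⁻, Z=12, Na⁺: 10 e⁻, Z=11, F⁻: 10 e⁻, Z=9, O²⁻: 10 e⁻, Z=8, Te²⁻: 54 e⁻, Z=52. Mg²⁺ < Na⁺ (isoelectronic, higher Z=12 is smaller); Na⁺ < F⁻ (isoelectronic, higher Z=11 is smaller); F⁻ < O²⁻ (both 10 e⁻, Z=9>8); O²⁻ < Te²⁻ (same group, period 2 vs 5).
That gives Mg²⁺ < Na⁺ < F⁻ < O²⁻ < Te²⁻. From the smallest end, number 2 is Na⁺.

Na⁺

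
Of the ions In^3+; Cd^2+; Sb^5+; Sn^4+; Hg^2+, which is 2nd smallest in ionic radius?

Sn^4+

Electron counts and nuclear charges: Sb^5+ (Z=51, 46 e⁻), Sn^4+ (Z=50, 46 e⁻), In^3+ (Z=49, 46 e⁻), Cd^2+ (Z=48, 46 e⁻), Hg^2+ (Z=80, 78 e⁻). Sb^5+ < Sn^4+ (isoelectronic, higher Z=51 is smaller); Sn^4+ < In^3+ (both 46 e⁻, Z=50>49); In^3+ < Cd^2+ (both 46 e⁻, Z=49>48); Cd^2+ < Hg^2+ (same group, 1 shell fewer).
Full ascending order: Sb^5+ < Sn^4+ < In^3+ < Cd^2+ < Hg^2+. Counting from the smallest, position 2 is Sn^4+.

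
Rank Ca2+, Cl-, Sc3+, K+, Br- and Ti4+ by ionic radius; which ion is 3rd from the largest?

Ti4+: 18 e⁻, Z=22, Sc3+: 18 e⁻, Z=21, Ca2+: 18 e⁻, Z=20, K+: 18 e⁻, Z=19, Cl-: 18 e⁻, Z=17, Br-: 36 e⁻, Z=35. Ti4+ < Sc3+ (both 18 e⁻, Z=22>21); Sc3+ < Ca2+ (both 18 e⁻, Z=21>20); Ca2+ < K+ (both 18 e⁻, Z=20>19); K+ < Cl- (both 18 e⁻, Z=19>17); Cl- < Br- (same group, period 3 vs 4).
Ordering: Ti4+ < Sc3+ < Ca2+ < K+ < Cl- < Br-. The 3rd largest is K+.

K+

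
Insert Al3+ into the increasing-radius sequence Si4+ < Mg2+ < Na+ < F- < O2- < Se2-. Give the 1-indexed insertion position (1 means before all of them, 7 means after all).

2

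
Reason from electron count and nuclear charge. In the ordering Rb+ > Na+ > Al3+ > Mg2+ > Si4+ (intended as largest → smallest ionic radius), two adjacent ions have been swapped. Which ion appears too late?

Check each adjacent pair. Al3+ and Mg2+ are reversed: Al3+ and Mg2+ share 10 electrons; the higher nuclear charge on Al (Z=13) contracts it more, so Al3+ < Mg2+. No other neighbouring pair contradicts the periodic trends, so Mg2+ is the ion listed too late.

Mg2+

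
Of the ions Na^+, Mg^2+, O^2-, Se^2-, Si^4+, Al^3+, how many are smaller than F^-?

4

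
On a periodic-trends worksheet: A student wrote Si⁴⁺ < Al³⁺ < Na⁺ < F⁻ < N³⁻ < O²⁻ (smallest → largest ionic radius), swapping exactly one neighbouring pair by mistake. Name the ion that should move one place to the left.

The pair N³⁻, O²⁻ is the wrong way round — O²⁻ and N³⁻ share 10 electrons; the higher nuclear charge on O (Z=8) contracts it more, so O²⁻ < N³⁻. All other adjacent pairs agree with periodic trends, so O²⁻ is the misplaced ion.

O²⁻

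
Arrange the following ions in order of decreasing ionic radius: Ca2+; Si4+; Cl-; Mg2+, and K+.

Cl- > K+ > Ca2+ > Mg2+ > Si4+

Si4+ (Z=14, 10 e⁻), Mg2+ (Z=12, 10 e⁻), Ca2+ (Z=20, 18 e⁻), K+ (Z=19, 18 e⁻), Cl- (Z=17, 18 e⁻). Si4+ < Mg2+ (both 10 e⁻, Z=14>12); Mg2+ < Ca2+ (same group, 1 shell fewer); Ca2+ < K+ (isoelectronic, higher Z=20 is smaller); K+ < Cl- (isoelectronic, higher Z=19 is smaller).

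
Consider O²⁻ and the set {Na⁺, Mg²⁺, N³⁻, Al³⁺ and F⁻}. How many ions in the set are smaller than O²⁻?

4

Isoelectronic series (10 e⁻ each). Size is set by nuclear charge: more protons means a smaller ion. Al³⁺ (Z=13), Mg²⁺ (Z=12), Na⁺ (Z=11), F⁻ (Z=9), O²⁻ (Z=8), N³⁻ (Z=7).
Overall: Al³⁺ < Mg²⁺ < Na⁺ < F⁻ < O²⁻ < N³⁻. O²⁻ has 4 below it and 1 above. That's 4.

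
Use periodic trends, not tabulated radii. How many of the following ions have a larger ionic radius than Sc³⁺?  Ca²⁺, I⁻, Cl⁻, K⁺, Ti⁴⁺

4

Work out protons and electrons: Ti⁴⁺ (Z=22, 18 e⁻), Sc³⁺ (Z=21, 18 e⁻), Ca²⁺ (Z=20, 18 e⁻), K⁺ (Z=19, 18 e⁻), Cl⁻ (Z=17, 18 e⁻), I⁻ (Z=53, 54 e⁻). Ti⁴⁺ < Sc³⁺ (both 18 e⁻, Z=22>21); Sc³⁺ < Ca²⁺ (isoelectronic, higher Z=21 is smaller); Ca²⁺ < K⁺ (both 18 e⁻, Z=20>19); K⁺ < Cl⁻ (isoelectronic, higher Z=19 is smaller); Cl⁻ < I⁻ (same group, period 3 vs 5).
Overall: Ti⁴⁺ < Sc³⁺ < Ca²⁺ < K⁺ < Cl⁻ < I⁻. Sc³⁺ has 1 below it and 4 above. Count: 4.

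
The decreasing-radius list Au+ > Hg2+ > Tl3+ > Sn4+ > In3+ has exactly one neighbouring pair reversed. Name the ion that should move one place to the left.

In3+

The pair Sn4+, In3+ is the wrong way round — they are isoelectronic (46 e⁻) and Sn has more protons than In (50 vs 49), making Sn4+ smaller. All other adjacent pairs agree with periodic trends, so In3+ is the misplaced ion.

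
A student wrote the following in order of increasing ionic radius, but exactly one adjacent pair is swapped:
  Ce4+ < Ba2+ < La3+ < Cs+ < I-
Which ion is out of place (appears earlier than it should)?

Ba2+

Check each adjacent pair. Ba2+ and La3+ are reversed: both have 54 electrons but Z(La)=57 > Z(Ba)=56, so La3+ should be the smaller of the two. No other neighbouring pair contradicts the periodic trends, so Ba2+ is the ion listed too early.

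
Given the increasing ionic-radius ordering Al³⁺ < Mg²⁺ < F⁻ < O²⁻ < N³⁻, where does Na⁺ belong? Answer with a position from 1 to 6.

3

Each ion has 10 electrons. The ranking follows nuclear charge in reverse — greater Z gives a smaller radius. Al³⁺ (Z=13), Mg²⁺ (Z=12), Na⁺ (Z=11), F⁻ (Z=9), O²⁻ (Z=8), N³⁻ (Z=7).
Putting Na⁺ in gives Al³⁺ < Mg²⁺ < Na⁺ < F⁻ < O²⁻ < N³⁻; it lands at slot 3.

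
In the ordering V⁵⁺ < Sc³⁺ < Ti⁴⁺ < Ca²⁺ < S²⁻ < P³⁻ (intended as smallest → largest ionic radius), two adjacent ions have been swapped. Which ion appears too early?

Sc³⁺

The pair Sc³⁺, Ti⁴⁺ is the wrong way round — Ti⁴⁺ and Sc³⁺ share 18 electrons; the higher nuclear charge on Ti (Z=22) contracts it more, so Ti⁴⁺ < Sc³⁺. All other adjacent pairs agree with periodic trends, so Sc³⁺ is the misplaced ion.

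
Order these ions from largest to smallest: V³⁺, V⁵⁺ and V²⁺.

V²⁺ > V³⁺ > V⁵⁺

Same element, different charge: the more highly charged cation has fewer electrons and a greater effective nuclear charge per electron, making V⁵⁺ the smallest.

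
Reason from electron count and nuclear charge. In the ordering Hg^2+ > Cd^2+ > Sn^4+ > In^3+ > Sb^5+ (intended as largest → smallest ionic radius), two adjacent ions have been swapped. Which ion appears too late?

Scanning neighbour by neighbour, only Sn^4+/In^3+ violates a trend: Sn^4+ and In^3+ share 46 electrons; the higher nuclear charge on Sn (Z=50) contracts it more, so Sn^4+ < In^3+. That makes In^3+ the one sitting a position late relative to where it belongs.

In^3+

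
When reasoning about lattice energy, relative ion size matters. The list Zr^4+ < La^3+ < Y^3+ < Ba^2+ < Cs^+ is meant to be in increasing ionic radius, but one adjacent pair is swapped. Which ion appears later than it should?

Y^3+

The pair La^3+, Y^3+ is the wrong way round — both in group 3 with the same charge; Y^3+ (period 5) has the smaller radius. All other adjacent pairs agree with periodic trends, so Y^3+ is the misplaced ion.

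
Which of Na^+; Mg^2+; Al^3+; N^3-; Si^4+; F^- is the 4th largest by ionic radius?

Isoelectronic series (10 e⁻ each). Size is set by nuclear charge: more protons means a smaller ion. Si^4+ (Z=14), Al^3+ (Z=13), Mg^2+ (Z=12), Na^+ (Z=11), F^- (Z=9), N^3- (Z=7).
So the order is Si^4+ < Al^3+ < Mg^2+ < Na^+ < F^- < N^3-; the 4th-largest ion is Mg^2+.

Mg^2+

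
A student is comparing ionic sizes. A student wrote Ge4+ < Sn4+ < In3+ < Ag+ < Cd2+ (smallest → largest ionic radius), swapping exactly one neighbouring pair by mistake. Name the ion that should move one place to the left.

Cd2+

Compare adjacent ions: both have 46 electrons but Z(Cd)=48 > Z(Ag)=47, so Cd2+ should be the smaller of the two — yet in this increasing list Ag+ sits before Cd2+. Nothing else is reversed, so Cd2+ should move one place to the left.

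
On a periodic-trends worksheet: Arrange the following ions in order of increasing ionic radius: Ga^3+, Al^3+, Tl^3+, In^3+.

Same group, same charge. Going down the group adds an extra shell of electrons, so the ion gets larger: Al^3+ is highest in the group and smallest.

Al^3+ < Ga^3+ < In^3+ < Tl^3+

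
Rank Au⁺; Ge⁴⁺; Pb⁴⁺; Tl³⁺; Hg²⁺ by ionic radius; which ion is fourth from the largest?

Pb⁴⁺

Work out protons and electrons: Ge⁴⁺ (Z=32, 28 e⁻), Pb⁴⁺ (Z=82, 78 e⁻), Tl³⁺ (Z=81, 78 e⁻), Hg²⁺ (Z=80, 78 e⁻), Au⁺ (Z=79, 78 e⁻). Ge⁴⁺ < Pb⁴⁺ (same group, 2 shells fewer); Pb⁴⁺ < Tl³⁺ (isoelectronic, higher Z=82 is smaller); Tl³⁺ < Hg²⁺ (both 78 e⁻, Z=81>80); Hg²⁺ < Au⁺ (isoelectronic, higher Z=80 is smaller).
Ordering: Ge⁴⁺ < Pb⁴⁺ < Tl³⁺ < Hg²⁺ < Au⁺. The fourth largest is Pb⁴⁺.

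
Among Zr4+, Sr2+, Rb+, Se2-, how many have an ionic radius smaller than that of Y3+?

All of these have 36 electrons (isoelectronic). With the same electron cloud, the ion with the most protons pulls it in tightest. Nuclear charges: Zr4+ (Z=40), Y3+ (Z=39), Sr2+ (Z=38), Rb+ (Z=37), Se2- (Z=34). Highest Z is smallest.
Ordering all of them (including Y3+) by radius gives Zr4+ < Y3+ < Sr2+ < Rb+ < Se2-. Count: 1.

1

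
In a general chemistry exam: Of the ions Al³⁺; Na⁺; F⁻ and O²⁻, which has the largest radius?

Each ion has 10 electrons. The ranking follows nuclear charge in reverse — greater Z gives a smaller radius. Al³⁺ (Z=13), Na⁺ (Z=11), F⁻ (Z=9), O²⁻ (Z=8).

O²⁻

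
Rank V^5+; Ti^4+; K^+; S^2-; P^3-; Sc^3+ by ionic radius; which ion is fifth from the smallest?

S^2-

These species are isoelectronic with 18 electrons. The only difference is the number of protons: V^5+ (Z=23), Ti^4+ (Z=22), Sc^3+ (Z=21), K^+ (Z=19), S^2- (Z=16), P^3- (Z=15). The strongest nuclear pull (V^5+) gives the smallest ion.
That gives V^5+ < Ti^4+ < Sc^3+ < K^+ < S^2- < P^3-. From the smallest end, number 5 is S^2-.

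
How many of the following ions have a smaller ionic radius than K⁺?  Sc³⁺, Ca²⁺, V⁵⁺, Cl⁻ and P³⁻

3

All of these have 18 electrons (isoelectronic). With the same electron cloud, the ion with the most protons pulls it in tightest. Nuclear charges: V⁵⁺ (Z=23), Sc³⁺ (Z=21), Ca²⁺ (Z=20), K⁺ (Z=19), Cl⁻ (Z=17), P³⁻ (Z=15). Highest Z is smallest.
Placing each against K⁺: smaller — V⁵⁺, Sc³⁺, Ca²⁺; larger — Cl⁻, P³⁻. Count: 3.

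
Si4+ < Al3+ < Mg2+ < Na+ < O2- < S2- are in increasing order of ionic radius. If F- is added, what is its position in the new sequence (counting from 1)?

Tabulating Z and e⁻: Si4+ has 10 e⁻ (Z=14), Al3+ has 10 e⁻ (Z=13), Mg2+ has 10 e⁻ (Z=12), Na+ has 10 e⁻ (Z=11), F- has 10 e⁻ (Z=9), O2- has 10 e⁻ (Z=8), S2- has 18 e⁻ (Z=16). Si4+ < Al3+ (both 10 e⁻, Z=14>13); Al3+ < Mg2+ (both 10 e⁻, Z=13>12); Mg2+ < Na+ (both 10 e⁻, Z=12>11); Na+ < F- (isoelectronic, higher Z=11 is smaller); F- < O2- (isoelectronic, higher Z=9 is smaller); O2- < S2- (same group, 1 shell fewer).
Putting F- in gives Si4+ < Al3+ < Mg2+ < Na+ < F- < O2- < S2-; it lands at slot 5.

5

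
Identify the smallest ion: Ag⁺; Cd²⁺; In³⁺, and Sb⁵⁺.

These species are isoelectronic with 46 electrons. The only difference is the number of protons: Sb⁵⁺ (Z=51), In³⁺ (Z=49), Cd²⁺ (Z=48), Ag⁺ (Z=47). The strongest nuclear pull (Sb⁵⁺) gives the smallest ion.

Sb⁵⁺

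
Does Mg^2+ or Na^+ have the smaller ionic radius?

Isoelectronic series (10 e⁻ each). Size is set by nuclear charge: more protons means a smaller ion. Mg^2+ (Z=12), Na^+ (Z=11).

Mg^2+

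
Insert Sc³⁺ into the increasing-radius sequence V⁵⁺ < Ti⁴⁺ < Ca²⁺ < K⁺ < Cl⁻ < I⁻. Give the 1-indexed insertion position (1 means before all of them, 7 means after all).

3

Work out protons and electrons: V⁵⁺: 18 e⁻, Z=23, Ti⁴⁺: 18 e⁻, Z=22, Sc³⁺: 18 e⁻, Z=21, Ca²⁺: 18 e⁻, Z=20, K⁺: 18 e⁻, Z=19, Cl⁻: 18 e⁻, Z=17, I⁻: 54 e⁻, Z=53. V⁵⁺ < Ti⁴⁺ (isoelectronic, higher Z=23 is smaller); Ti⁴⁺ < Sc³⁺ (isoelectronic, higher Z=22 is smaller); Sc³⁺ < Ca²⁺ (isoelectronic, higher Z=21 is smaller); Ca²⁺ < K⁺ (both 18 e⁻, Z=20>19); K⁺ < Cl⁻ (both 18 e⁻, Z=19>17); Cl⁻ < I⁻ (same group, period 3 vs 5).
Merged order: V⁵⁺ < Ti⁴⁺ < Sc³⁺ < Ca²⁺ < K⁺ < Cl⁻ < I⁻ — Sc³⁺ is number 3.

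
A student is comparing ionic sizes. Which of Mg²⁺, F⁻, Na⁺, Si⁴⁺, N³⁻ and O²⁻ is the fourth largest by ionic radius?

Na⁺

Isoelectronic series (10 e⁻ each). Size is set by nuclear charge: more protons means a smaller ion. Si⁴⁺ (Z=14), Mg²⁺ (Z=12), Na⁺ (Z=11), F⁻ (Z=9), O²⁻ (Z=8), N³⁻ (Z=7).
That gives Si⁴⁺ < Mg²⁺ < Na⁺ < F⁻ < O²⁻ < N³⁻. From the largest end, number 4 is Na⁺.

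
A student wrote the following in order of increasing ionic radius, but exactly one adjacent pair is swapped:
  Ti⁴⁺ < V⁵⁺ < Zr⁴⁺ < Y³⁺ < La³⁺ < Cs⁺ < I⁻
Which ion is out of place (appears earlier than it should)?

Scanning neighbour by neighbour, only Ti⁴⁺/V⁵⁺ violates a trend: V⁵⁺ and Ti⁴⁺ share 18 electrons; the higher nuclear charge on V (Z=23) contracts it more, so V⁵⁺ < Ti⁴⁺. That makes Ti⁴⁺ the one sitting a position early relative to where it belongs.

Ti⁴⁺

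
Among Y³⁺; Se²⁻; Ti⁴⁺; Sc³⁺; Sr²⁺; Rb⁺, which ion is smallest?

Ti⁴⁺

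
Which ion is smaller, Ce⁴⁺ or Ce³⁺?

Ce⁴⁺

These are all Ce ions. Removing more electrons (higher positive charge) pulls the remaining electrons in closer, so Ce⁴⁺ is smallest and Ce³⁺ is largest.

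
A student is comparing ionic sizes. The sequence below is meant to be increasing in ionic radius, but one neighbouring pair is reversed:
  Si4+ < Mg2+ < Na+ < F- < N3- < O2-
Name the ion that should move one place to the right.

Check each adjacent pair. N3- and O2- are reversed: they are isoelectronic (10 e⁻) and O has more protons than N (8 vs 7), making O2- smaller. No other neighbouring pair contradicts the periodic trends, so N3- is the ion listed too early.

N3-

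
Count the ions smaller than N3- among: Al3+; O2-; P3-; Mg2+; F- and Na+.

Tabulating Z and e⁻: Al3+: 10 e⁻, Z=13, Mg2+: 10 e⁻, Z=12, Na+: 10 e⁻, Z=11, F-: 10 e⁻, Z=9, O2-: 10 e⁻, Z=8, N3-: 10 e⁻, Z=7, P3-: 18 e⁻, Z=15. Al3+ < Mg2+ (isoelectronic, higher Z=13 is smaller); Mg2+ < Na+ (both 10 e⁻, Z=12>11); Na+ < F- (isoelectronic, higher Z=11 is smaller); F- < O2- (both 10 e⁻, Z=9>8); O2- < N3- (both 10 e⁻, Z=8>7); N3- < P3- (same group, 1 shell fewer).
Relative to N3-, the ions that are smaller are Al3+, Mg2+, Na+, F-, O2-. So 5 are smaller.

5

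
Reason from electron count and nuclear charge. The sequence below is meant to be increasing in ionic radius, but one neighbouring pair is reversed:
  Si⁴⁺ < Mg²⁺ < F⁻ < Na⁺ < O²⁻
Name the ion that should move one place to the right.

Compare adjacent ions: both have 10 electrons but Z(Na)=11 > Z(F)=9, so Na⁺ should be the smaller of the two — yet in this increasing list F⁻ sits before Na⁺. Nothing else is reversed, so F⁻ should move one place to the right.

F⁻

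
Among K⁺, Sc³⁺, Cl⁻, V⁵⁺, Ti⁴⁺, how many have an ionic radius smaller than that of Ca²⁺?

Isoelectronic series (18 e⁻ each). Size is set by nuclear charge: more protons means a smaller ion. V⁵⁺ (Z=23), Ti⁴⁺ (Z=22), Sc³⁺ (Z=21), Ca²⁺ (Z=20), K⁺ (Z=19), Cl⁻ (Z=17).
Ordering all of them (including Ca²⁺) by radius gives V⁵⁺ < Ti⁴⁺ < Sc³⁺ < Ca²⁺ < K⁺ < Cl⁻. That's 3.

3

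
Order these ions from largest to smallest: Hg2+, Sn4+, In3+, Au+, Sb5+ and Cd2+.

Au+ > Hg2+ > Cd2+ > In3+ > Sn4+ > Sb5+

First list Z and electron count for each: Sb5+ (Z=51, 46 e⁻), Sn4+ (Z=50, 46 e⁻), In3+ (Z=49, 46 e⁻), Cd2+ (Z=48, 46 e⁻), Hg2+ (Z=80, 78 e⁻), Au+ (Z=79, 78 e⁻). Sb5+ < Sn4+ (isoelectronic, higher Z=51 is smaller); Sn4+ < In3+ (both 46 e⁻, Z=50>49); In3+ < Cd2+ (isoelectronic, higher Z=49 is smaller); Cd2+ < Hg2+ (same group, 1 shell fewer); Hg2+ < Au+ (both 78 e⁻, Z=80>79).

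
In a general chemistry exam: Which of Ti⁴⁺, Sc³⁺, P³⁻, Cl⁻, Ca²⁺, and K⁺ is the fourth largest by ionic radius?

Ca²⁺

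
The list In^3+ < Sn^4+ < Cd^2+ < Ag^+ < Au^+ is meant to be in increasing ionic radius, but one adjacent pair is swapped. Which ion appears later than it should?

Sn^4+

Check each adjacent pair. In^3+ and Sn^4+ are reversed: both have 46 electrons but Z(Sn)=50 > Z(In)=49, so Sn^4+ should be the smaller of the two. No other neighbouring pair contradicts the periodic trends, so Sn^4+ is the ion listed too late.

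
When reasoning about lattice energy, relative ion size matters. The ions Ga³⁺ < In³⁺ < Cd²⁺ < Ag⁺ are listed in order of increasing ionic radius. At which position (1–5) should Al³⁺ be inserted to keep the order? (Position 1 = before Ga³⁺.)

Al³⁺ has 10 e⁻ (Z=13), Ga³⁺ has 28 e⁻ (Z=31), In³⁺ has 46 e⁻ (Z=49), Cd²⁺ has 46 e⁻ (Z=48), Ag⁺ has 46 e⁻ (Z=47). Al³⁺ < Ga³⁺ (same group, 1 shell fewer); Ga³⁺ < In³⁺ (same group, period 4 vs 5); In³⁺ < Cd²⁺ (both 46 e⁻, Z=49>48); Cd²⁺ < Ag⁺ (both 46 e⁻, Z=48>47).
Putting Al³⁺ in gives Al³⁺ < Ga³⁺ < In³⁺ < Cd²⁺ < Ag⁺; it lands at slot 1.

1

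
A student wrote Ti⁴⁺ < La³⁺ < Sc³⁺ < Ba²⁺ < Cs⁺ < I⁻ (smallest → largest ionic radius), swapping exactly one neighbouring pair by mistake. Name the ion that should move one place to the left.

Sc³⁺

The pair La³⁺, Sc³⁺ is the wrong way round — both in group 3 with the same charge; Sc³⁺ (period 4) has the smaller radius. All other adjacent pairs agree with periodic trends, so Sc³⁺ is the misplaced ion.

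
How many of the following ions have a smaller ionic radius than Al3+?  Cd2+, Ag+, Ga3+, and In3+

0

Al3+ has 10 e⁻ (Z=13), Ga3+ has 28 e⁻ (Z=31), In3+ has 46 e⁻ (Z=49), Cd2+ has 46 e⁻ (Z=48), Ag+ has 46 e⁻ (Z=47). Al3+ < Ga3+ (same group, 1 shell fewer); Ga3+ < In3+ (same group, 1 shell fewer); In3+ < Cd2+ (isoelectronic, higher Z=49 is smaller); Cd2+ < Ag+ (isoelectronic, higher Z=48 is smaller).
Overall: Al3+ < Ga3+ < In3+ < Cd2+ < Ag+. Al3+ has 0 below it and 4 above. That's 0.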